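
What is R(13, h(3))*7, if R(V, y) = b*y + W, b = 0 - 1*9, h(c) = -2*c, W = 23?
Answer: 539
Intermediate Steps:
b = -9 (b = 0 - 9 = -9)
R(V, y) = 23 - 9*y (R(V, y) = -9*y + 23 = 23 - 9*y)
R(13, h(3))*7 = (23 - (-18)*3)*7 = (23 - 9*(-6))*7 = (23 + 54)*7 = 77*7 = 539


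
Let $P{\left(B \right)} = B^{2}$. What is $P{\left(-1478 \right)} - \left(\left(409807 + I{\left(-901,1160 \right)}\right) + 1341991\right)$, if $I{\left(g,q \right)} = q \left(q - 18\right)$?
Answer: $-892034$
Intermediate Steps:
$I{\left(g,q \right)} = q \left(-18 + q\right)$
$P{\left(-1478 \right)} - \left(\left(409807 + I{\left(-901,1160 \right)}\right) + 1341991\right) = \left(-1478\right)^{2} - \left(\left(409807 + 1160 \left(-18 + 1160\right)\right) + 1341991\right) = 2184484 - \left(\left(409807 + 1160 \cdot 1142\right) + 1341991\right) = 2184484 - \left(\left(409807 + 1324720\right) + 1341991\right) = 2184484 - \left(1734527 + 1341991\right) = 2184484 - 3076518 = -892034$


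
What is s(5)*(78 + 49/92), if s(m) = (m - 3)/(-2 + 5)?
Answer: 7225/138 ≈ 52.355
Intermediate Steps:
s(m) = -1 + m/3 (s(m) = (-3 + m)/3 = (-3 + m)*(1/3) = -1 + m/3)
s(5)*(78 + 49/92) = (-1 + (1/3)*5)*(78 + 49/92) = (-1 + 5/3)*(78 + 49*(1/92)) = 2*(78 + 49/92)/3 = (2/3)*(7225/92) = 7225/138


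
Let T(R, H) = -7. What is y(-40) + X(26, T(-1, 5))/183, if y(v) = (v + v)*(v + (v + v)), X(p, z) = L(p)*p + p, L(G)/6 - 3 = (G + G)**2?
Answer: 2179118/183 ≈ 11908.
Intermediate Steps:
L(G) = 18 + 24*G**2 (L(G) = 18 + 6*(G + G)**2 = 18 + 6*(2*G)**2 = 18 + 6*(4*G**2) = 18 + 24*G**2)
X(p, z) = p + p*(18 + 24*p**2) (X(p, z) = (18 + 24*p**2)*p + p = p*(18 + 24*p**2) + p = p + p*(18 + 24*p**2))
y(v) = 6*v**2 (y(v) = (2*v)*(v + 2*v) = (2*v)*(3*v) = 6*v**2)
y(-40) + X(26, T(-1, 5))/183 = 6*(-40)**2 + (26*(19 + 24*26**2))/183 = 6*1600 + (26*(19 + 24*676))*(1/183) = 9600 + (26*(19 + 16224))*(1/183) = 9600 + (26*16243)*(1/183) = 9600 + 422318*(1/183) = 9600 + 422318/183 = 2179118/183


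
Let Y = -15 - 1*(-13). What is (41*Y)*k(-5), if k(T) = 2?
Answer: -164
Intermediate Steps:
Y = -2 (Y = -15 + 13 = -2)
(41*Y)*k(-5) = (41*(-2))*2 = -82*2 = -164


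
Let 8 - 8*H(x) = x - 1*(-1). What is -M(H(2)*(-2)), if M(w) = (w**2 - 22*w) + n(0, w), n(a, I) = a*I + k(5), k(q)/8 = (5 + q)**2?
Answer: -13265/16 ≈ -829.06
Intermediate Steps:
H(x) = 7/8 - x/8 (H(x) = 1 - (x - 1*(-1))/8 = 1 - (x + 1)/8 = 1 - (1 + x)/8 = 1 + (-1/8 - x/8) = 7/8 - x/8)
k(q) = 8*(5 + q)**2
n(a, I) = 800 + I*a (n(a, I) = a*I + 8*(5 + 5)**2 = I*a + 8*10**2 = I*a + 8*100 = I*a + 800 = 800 + I*a)
M(w) = 800 + w**2 - 22*w (M(w) = (w**2 - 22*w) + (800 + w*0) = (w**2 - 22*w) + (800 + 0) = (w**2 - 22*w) + 800 = 800 + w**2 - 22*w)
-M(H(2)*(-2)) = -(800 + ((7/8 - 1/8*2)*(-2))**2 - 22*(7/8 - 1/8*2)*(-2)) = -(800 + ((7/8 - 1/4)*(-2))**2 - 22*(7/8 - 1/4)*(-2)) = -(800 + ((5/8)*(-2))**2 - 55*(-2)/4) = -(800 + (-5/4)**2 - 22*(-5/4)) = -(800 + 25/16 + 55/2) = -1*13265/16 = -13265/16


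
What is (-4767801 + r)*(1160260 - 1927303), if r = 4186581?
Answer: 445820732460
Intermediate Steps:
(-4767801 + r)*(1160260 - 1927303) = (-4767801 + 4186581)*(1160260 - 1927303) = -581220*(-767043) = 445820732460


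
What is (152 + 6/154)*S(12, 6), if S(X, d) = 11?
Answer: 11707/7 ≈ 1672.4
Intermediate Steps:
(152 + 6/154)*S(12, 6) = (152 + 6/154)*11 = (152 + 6*(1/154))*11 = (152 + 3/77)*11 = (11707/77)*11 = 11707/7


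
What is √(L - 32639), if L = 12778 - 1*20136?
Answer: I*√39997 ≈ 199.99*I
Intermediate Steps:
L = -7358 (L = 12778 - 20136 = -7358)
√(L - 32639) = √(-7358 - 32639) = √(-39997) = I*√39997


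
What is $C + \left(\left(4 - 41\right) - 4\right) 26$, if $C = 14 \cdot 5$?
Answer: $-996$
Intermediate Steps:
$C = 70$
$C + \left(\left(4 - 41\right) - 4\right) 26 = 70 + \left(\left(4 - 41\right) - 4\right) 26 = 70 + \left(-37 - 4\right) 26 = 70 - 1066 = -996$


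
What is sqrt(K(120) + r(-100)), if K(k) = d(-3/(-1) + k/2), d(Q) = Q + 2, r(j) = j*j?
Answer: sqrt(10065) ≈ 100.32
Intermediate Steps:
r(j) = j**2
d(Q) = 2 + Q
K(k) = 5 + k/2 (K(k) = 2 + (-3/(-1) + k/2) = 2 + (-3*(-1) + k*(1/2)) = 2 + (3 + k/2) = 5 + k/2)
sqrt(K(120) + r(-100)) = sqrt((5 + (1/2)*120) + (-100)**2) = sqrt((5 + 60) + 10000) = sqrt(65 + 10000) = sqrt(10065)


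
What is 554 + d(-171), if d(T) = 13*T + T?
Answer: -1840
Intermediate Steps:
d(T) = 14*T
554 + d(-171) = 554 + 14*(-171) = 554 - 2394 = -1840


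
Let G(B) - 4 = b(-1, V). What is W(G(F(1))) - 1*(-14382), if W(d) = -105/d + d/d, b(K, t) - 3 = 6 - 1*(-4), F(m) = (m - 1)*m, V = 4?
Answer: 244406/17 ≈ 14377.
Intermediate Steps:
F(m) = m*(-1 + m) (F(m) = (-1 + m)*m = m*(-1 + m))
b(K, t) = 13 (b(K, t) = 3 + (6 - 1*(-4)) = 3 + (6 + 4) = 3 + 10 = 13)
G(B) = 17 (G(B) = 4 + 13 = 17)
W(d) = 1 - 105/d (W(d) = -105/d + 1 = 1 - 105/d)
W(G(F(1))) - 1*(-14382) = (-105 + 17)/17 - 1*(-14382) = (1/17)*(-88) + 14382 = -88/17 + 14382 = 244406/17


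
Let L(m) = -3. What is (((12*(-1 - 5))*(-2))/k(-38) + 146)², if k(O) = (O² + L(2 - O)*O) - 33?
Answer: 49637166436/2325625 ≈ 21344.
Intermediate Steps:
k(O) = -33 + O² - 3*O (k(O) = (O² - 3*O) - 33 = -33 + O² - 3*O)
(((12*(-1 - 5))*(-2))/k(-38) + 146)² = (((12*(-1 - 5))*(-2))/(-33 + (-38)² - 3*(-38)) + 146)² = (((12*(-6))*(-2))/(-33 + 1444 + 114) + 146)² = (-72*(-2)/1525 + 146)² = (144*(1/1525) + 146)² = (144/1525 + 146)² = (222794/1525)² = 49637166436/2325625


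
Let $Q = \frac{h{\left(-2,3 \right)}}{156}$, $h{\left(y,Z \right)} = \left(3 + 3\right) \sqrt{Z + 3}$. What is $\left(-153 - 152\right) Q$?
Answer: $- \frac{305 \sqrt{6}}{26} \approx -28.734$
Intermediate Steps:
$h{\left(y,Z \right)} = 6 \sqrt{3 + Z}$
$Q = \frac{\sqrt{6}}{26}$ ($Q = \frac{6 \sqrt{3 + 3}}{156} = 6 \sqrt{6} \cdot \frac{1}{156} = \frac{\sqrt{6}}{26} \approx 0.094211$)
$\left(-153 - 152\right) Q = \left(-153 - 152\right) \frac{\sqrt{6}}{26} = - 305 \frac{\sqrt{6}}{26} = - \frac{305 \sqrt{6}}{26}$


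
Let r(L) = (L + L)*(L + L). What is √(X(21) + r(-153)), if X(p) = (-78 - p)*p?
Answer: 3*√10173 ≈ 302.58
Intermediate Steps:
X(p) = p*(-78 - p)
r(L) = 4*L² (r(L) = (2*L)*(2*L) = 4*L²)
√(X(21) + r(-153)) = √(-1*21*(78 + 21) + 4*(-153)²) = √(-1*21*99 + 4*23409) = √(-2079 + 93636) = √91557 = 3*√10173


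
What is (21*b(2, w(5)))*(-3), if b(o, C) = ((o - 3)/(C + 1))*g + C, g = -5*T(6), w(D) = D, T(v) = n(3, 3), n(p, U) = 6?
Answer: -630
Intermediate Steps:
T(v) = 6
g = -30 (g = -5*6 = -30)
b(o, C) = C - 30*(-3 + o)/(1 + C) (b(o, C) = ((o - 3)/(C + 1))*(-30) + C = ((-3 + o)/(1 + C))*(-30) + C = -30*(-3 + o)/(1 + C) + C = C - 30*(-3 + o)/(1 + C))
(21*b(2, w(5)))*(-3) = (21*((90 + 5 + 5² - 30*2)/(1 + 5)))*(-3) = (21*((90 + 5 + 25 - 60)/6))*(-3) = (21*((⅙)*60))*(-3) = (21*10)*(-3) = 210*(-3) = -630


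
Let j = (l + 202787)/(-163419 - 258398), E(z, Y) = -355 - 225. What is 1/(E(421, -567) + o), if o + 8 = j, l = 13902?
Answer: -38347/22567735 ≈ -0.0016992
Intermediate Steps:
E(z, Y) = -580
j = -19699/38347 (j = (13902 + 202787)/(-163419 - 258398) = 216689/(-421817) = 216689*(-1/421817) = -19699/38347 ≈ -0.51370)
o = -326475/38347 (o = -8 - 19699/38347 = -326475/38347 ≈ -8.5137)
1/(E(421, -567) + o) = 1/(-580 - 326475/38347) = 1/(-22567735/38347) = -38347/22567735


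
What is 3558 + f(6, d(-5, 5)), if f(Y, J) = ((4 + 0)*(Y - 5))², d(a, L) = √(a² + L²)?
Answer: 3574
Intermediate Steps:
d(a, L) = √(L² + a²)
f(Y, J) = (-20 + 4*Y)² (f(Y, J) = (4*(-5 + Y))² = (-20 + 4*Y)²)
3558 + f(6, d(-5, 5)) = 3558 + 16*(-5 + 6)² = 3558 + 16*1² = 3558 + 16*1 = 3558 + 16 = 3574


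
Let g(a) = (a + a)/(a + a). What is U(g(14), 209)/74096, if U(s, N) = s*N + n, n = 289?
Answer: 249/37048 ≈ 0.0067210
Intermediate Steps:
g(a) = 1 (g(a) = (2*a)/((2*a)) = (2*a)*(1/(2*a)) = 1)
U(s, N) = 289 + N*s (U(s, N) = s*N + 289 = N*s + 289 = 289 + N*s)
U(g(14), 209)/74096 = (289 + 209*1)/74096 = (289 + 209)*(1/74096) = 498*(1/74096) = 249/37048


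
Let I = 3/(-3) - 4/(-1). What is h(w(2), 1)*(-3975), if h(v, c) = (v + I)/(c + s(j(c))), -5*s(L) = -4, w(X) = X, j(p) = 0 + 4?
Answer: -33125/3 ≈ -11042.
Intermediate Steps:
j(p) = 4
I = 3 (I = 3*(-⅓) - 4*(-1) = -1 + 4 = 3)
s(L) = ⅘ (s(L) = -⅕*(-4) = ⅘)
h(v, c) = (3 + v)/(⅘ + c) (h(v, c) = (v + 3)/(c + ⅘) = (3 + v)/(⅘ + c))
h(w(2), 1)*(-3975) = (5*(3 + 2)/(4 + 5*1))*(-3975) = (5*5/(4 + 5))*(-3975) = (5*5/9)*(-3975) = (5*(⅑)*5)*(-3975) = (25/9)*(-3975) = -33125/3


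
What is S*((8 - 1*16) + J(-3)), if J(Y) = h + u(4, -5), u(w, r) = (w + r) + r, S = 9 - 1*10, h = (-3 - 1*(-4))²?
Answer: 13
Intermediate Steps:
h = 1 (h = (-3 + 4)² = 1² = 1)
S = -1 (S = 9 - 10 = -1)
u(w, r) = w + 2*r (u(w, r) = (r + w) + r = w + 2*r)
J(Y) = -5 (J(Y) = 1 + (4 + 2*(-5)) = 1 + (4 - 10) = 1 - 6 = -5)
S*((8 - 1*16) + J(-3)) = -((8 - 1*16) - 5) = -((8 - 16) - 5) = -(-8 - 5) = -1*(-13) = 13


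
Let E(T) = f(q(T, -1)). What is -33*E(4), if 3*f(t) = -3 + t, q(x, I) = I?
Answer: 44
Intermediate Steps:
f(t) = -1 + t/3 (f(t) = (-3 + t)/3 = -1 + t/3)
E(T) = -4/3 (E(T) = -1 + (⅓)*(-1) = -1 - ⅓ = -4/3)
-33*E(4) = -33*(-4/3) = 44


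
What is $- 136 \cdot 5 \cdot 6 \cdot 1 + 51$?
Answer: $-4029$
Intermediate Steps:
$- 136 \cdot 5 \cdot 6 \cdot 1 + 51 = - 136 \cdot 30 \cdot 1 + 51 = \left(-136\right) 30 + 51 = -4080 + 51 = -4029$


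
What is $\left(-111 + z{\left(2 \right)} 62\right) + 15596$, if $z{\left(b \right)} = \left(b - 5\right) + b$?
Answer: $15423$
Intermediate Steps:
$z{\left(b \right)} = -5 + 2 b$ ($z{\left(b \right)} = \left(-5 + b\right) + b = -5 + 2 b$)
$\left(-111 + z{\left(2 \right)} 62\right) + 15596 = \left(-111 + \left(-5 + 2 \cdot 2\right) 62\right) + 15596 = \left(-111 + \left(-5 + 4\right) 62\right) + 15596 = \left(-111 - 62\right) + 15596 = -173 + 15596 = 15423$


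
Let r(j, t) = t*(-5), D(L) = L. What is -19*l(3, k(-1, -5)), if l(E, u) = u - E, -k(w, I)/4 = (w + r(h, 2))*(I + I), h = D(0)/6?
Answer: 8417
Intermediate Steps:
h = 0 (h = 0/6 = 0*(⅙) = 0)
r(j, t) = -5*t
k(w, I) = -8*I*(-10 + w) (k(w, I) = -4*(w - 5*2)*(I + I) = -4*(w - 10)*2*I = -4*(-10 + w)*2*I = -8*I*(-10 + w))
-19*l(3, k(-1, -5)) = -19*(8*(-5)*(10 - 1*(-1)) - 1*3) = -19*(8*(-5)*(10 + 1) - 3) = -19*(8*(-5)*11 - 3) = -19*(-440 - 3) = -19*(-443) = 8417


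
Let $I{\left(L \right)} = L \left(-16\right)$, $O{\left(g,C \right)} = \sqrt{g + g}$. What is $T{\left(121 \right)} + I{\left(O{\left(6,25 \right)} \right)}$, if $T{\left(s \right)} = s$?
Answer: $121 - 32 \sqrt{3} \approx 65.574$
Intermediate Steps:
$O{\left(g,C \right)} = \sqrt{2} \sqrt{g}$ ($O{\left(g,C \right)} = \sqrt{2 g} = \sqrt{2} \sqrt{g}$)
$I{\left(L \right)} = - 16 L$
$T{\left(121 \right)} + I{\left(O{\left(6,25 \right)} \right)} = 121 - 16 \sqrt{2} \sqrt{6} = 121 - 16 \cdot 2 \sqrt{3} = 121 - 32 \sqrt{3}$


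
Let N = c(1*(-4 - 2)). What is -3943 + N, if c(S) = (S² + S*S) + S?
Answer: -3877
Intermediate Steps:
c(S) = S + 2*S² (c(S) = (S² + S²) + S = 2*S² + S = S + 2*S²)
N = 66 (N = (1*(-4 - 2))*(1 + 2*(1*(-4 - 2))) = (1*(-6))*(1 + 2*(1*(-6))) = -6*(1 + 2*(-6)) = -6*(1 - 12) = -6*(-11) = 66)
-3943 + N = -3943 + 66 = -3877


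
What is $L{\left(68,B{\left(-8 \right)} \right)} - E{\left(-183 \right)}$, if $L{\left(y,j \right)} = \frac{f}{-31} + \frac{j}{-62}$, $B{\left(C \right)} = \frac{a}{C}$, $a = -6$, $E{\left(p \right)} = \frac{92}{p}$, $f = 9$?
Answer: $\frac{9091}{45384} \approx 0.20031$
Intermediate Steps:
$B{\left(C \right)} = - \frac{6}{C}$
$L{\left(y,j \right)} = - \frac{9}{31} - \frac{j}{62}$ ($L{\left(y,j \right)} = \frac{9}{-31} + \frac{j}{-62} = 9 \left(- \frac{1}{31}\right) + j \left(- \frac{1}{62}\right) = - \frac{9}{31} - \frac{j}{62}$)
$L{\left(68,B{\left(-8 \right)} \right)} - E{\left(-183 \right)} = \left(- \frac{9}{31} - \frac{\left(-6\right) \frac{1}{-8}}{62}\right) - \frac{92}{-183} = \left(- \frac{9}{31} - \frac{\left(-6\right) \left(- \frac{1}{8}\right)}{62}\right) - 92 \left(- \frac{1}{183}\right) = \left(- \frac{9}{31} - \frac{3}{248}\right) - - \frac{92}{183} = \left(- \frac{9}{31} - \frac{3}{248}\right) + \frac{92}{183} = - \frac{75}{248} + \frac{92}{183} = \frac{9091}{45384}$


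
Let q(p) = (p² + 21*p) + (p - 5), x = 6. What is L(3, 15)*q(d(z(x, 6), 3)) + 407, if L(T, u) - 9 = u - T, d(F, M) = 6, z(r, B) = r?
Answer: 3830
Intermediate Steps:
q(p) = -5 + p² + 22*p (q(p) = (p² + 21*p) + (-5 + p) = -5 + p² + 22*p)
L(T, u) = 9 + u - T (L(T, u) = 9 + (u - T) = 9 + u - T)
L(3, 15)*q(d(z(x, 6), 3)) + 407 = (9 + 15 - 1*3)*(-5 + 6² + 22*6) + 407 = (9 + 15 - 3)*(-5 + 36 + 132) + 407 = 21*163 + 407 = 3423 + 407 = 3830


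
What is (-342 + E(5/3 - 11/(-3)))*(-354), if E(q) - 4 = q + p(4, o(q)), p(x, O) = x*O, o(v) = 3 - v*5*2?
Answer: 189036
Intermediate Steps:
o(v) = 3 - 10*v (o(v) = 3 - 5*v*2 = 3 - 10*v)
p(x, O) = O*x
E(q) = 16 - 39*q (E(q) = 4 + (q + (3 - 10*q)*4) = 4 + (q + (12 - 40*q)) = 4 + (12 - 39*q) = 16 - 39*q)
(-342 + E(5/3 - 11/(-3)))*(-354) = (-342 + (16 - 39*(5/3 - 11/(-3))))*(-354) = (-342 + (16 - 39*(5*(⅓) - 11*(-⅓))))*(-354) = (-342 + (16 - 39*(5/3 + 11/3)))*(-354) = (-342 + (16 - 39*16/3))*(-354) = (-342 + (16 - 208))*(-354) = (-342 - 192)*(-354) = -534*(-354) = 189036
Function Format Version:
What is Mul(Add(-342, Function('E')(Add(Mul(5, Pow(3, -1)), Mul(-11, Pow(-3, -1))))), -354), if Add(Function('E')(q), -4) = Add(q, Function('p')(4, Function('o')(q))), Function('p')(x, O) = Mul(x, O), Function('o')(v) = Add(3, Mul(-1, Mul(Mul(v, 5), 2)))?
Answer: 189036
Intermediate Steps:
Function('o')(v) = Add(3, Mul(-10, v)) (Function('o')(v) = Add(3, Mul(-1, Mul(Mul(5, v), 2))) = Add(3, Mul(-1, Mul(10, v))) = Add(3, Mul(-10, v)))
Function('p')(x, O) = Mul(O, x)
Function('E')(q) = Add(16, Mul(-39, q)) (Function('E')(q) = Add(4, Add(q, Mul(Add(3, Mul(-10, q)), 4))) = Add(4, Add(q, Add(12, Mul(-40, q)))) = Add(4, Add(12, Mul(-39, q))) = Add(16, Mul(-39, q)))
Mul(Add(-342, Function('E')(Add(Mul(5, Pow(3, -1)), Mul(-11, Pow(-3, -1))))), -354) = Mul(Add(-342, Add(16, Mul(-39, Add(Mul(5, Pow(3, -1)), Mul(-11, Pow(-3, -1)))))), -354) = Mul(Add(-342, Add(16, Mul(-39, Add(Mul(5, Rational(1, 3)), Mul(-11, Rational(-1, 3)))))), -354) = Mul(Add(-342, Add(16, Mul(-39, Add(Rational(5, 3), Rational(11, 3))))), -354) = Mul(Add(-342, Add(16, Mul(-39, Rational(16, 3)))), -354) = Mul(Add(-342, Add(16, -208)), -354) = Mul(Add(-342, -192), -354) = Mul(-534, -354) = 189036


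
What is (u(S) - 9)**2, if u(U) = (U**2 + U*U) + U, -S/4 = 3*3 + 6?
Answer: 50851161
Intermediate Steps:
S = -60 (S = -4*(3*3 + 6) = -4*(9 + 6) = -4*15 = -60)
u(U) = U + 2*U**2 (u(U) = (U**2 + U**2) + U = 2*U**2 + U = U + 2*U**2)
(u(S) - 9)**2 = (-60*(1 + 2*(-60)) - 9)**2 = (-60*(1 - 120) - 9)**2 = (-60*(-119) - 9)**2 = (7140 - 9)**2 = 7131**2 = 50851161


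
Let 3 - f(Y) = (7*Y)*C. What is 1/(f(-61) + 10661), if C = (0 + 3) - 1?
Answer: 1/11518 ≈ 8.6821e-5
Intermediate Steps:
C = 2 (C = 3 - 1 = 2)
f(Y) = 3 - 14*Y (f(Y) = 3 - 7*Y*2 = 3 - 14*Y)
1/(f(-61) + 10661) = 1/((3 - 14*(-61)) + 10661) = 1/((3 + 854) + 10661) = 1/(857 + 10661) = 1/11518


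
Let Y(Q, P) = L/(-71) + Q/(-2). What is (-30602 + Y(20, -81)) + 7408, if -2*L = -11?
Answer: -3294979/142 ≈ -23204.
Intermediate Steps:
L = 11/2 (L = -½*(-11) = 11/2 ≈ 5.5000)
Y(Q, P) = -11/142 - Q/2 (Y(Q, P) = (11/2)/(-71) + Q/(-2) = (11/2)*(-1/71) + Q*(-½) = -11/142 - Q/2)
(-30602 + Y(20, -81)) + 7408 = (-30602 + (-11/142 - ½*20)) + 7408 = (-30602 + (-11/142 - 10)) + 7408 = (-30602 - 1431/142) + 7408 = -4346915/142 + 7408 = -3294979/142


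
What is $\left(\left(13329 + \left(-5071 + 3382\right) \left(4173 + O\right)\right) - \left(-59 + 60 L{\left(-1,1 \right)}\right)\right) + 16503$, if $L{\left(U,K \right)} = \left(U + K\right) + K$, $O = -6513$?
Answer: $3982091$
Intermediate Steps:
$L{\left(U,K \right)} = U + 2 K$ ($L{\left(U,K \right)} = \left(K + U\right) + K = U + 2 K$)
$\left(\left(13329 + \left(-5071 + 3382\right) \left(4173 + O\right)\right) - \left(-59 + 60 L{\left(-1,1 \right)}\right)\right) + 16503 = \left(\left(13329 + \left(-5071 + 3382\right) \left(4173 - 6513\right)\right) + \left(59 - 60 \left(-1 + 2 \cdot 1\right)\right)\right) + 16503 = \left(\left(13329 - -3952260\right) + \left(59 - 60 \left(-1 + 2\right)\right)\right) + 16503 = \left(\left(13329 + 3952260\right) + \left(59 - 60\right)\right) + 16503 = \left(3965589 + \left(59 - 60\right)\right) + 16503 = \left(3965589 - 1\right) + 16503 = 3965588 + 16503 = 3982091$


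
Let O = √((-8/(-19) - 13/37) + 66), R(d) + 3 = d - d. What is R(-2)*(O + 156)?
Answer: -468 - 3*√32652241/703 ≈ -492.38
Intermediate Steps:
R(d) = -3 (R(d) = -3 + (d - d) = -3 + 0 = -3)
O = √32652241/703 (O = √((-8*(-1/19) - 13*1/37) + 66) = √((8/19 - 13/37) + 66) = √(49/703 + 66) = √(46447/703) = √32652241/703 ≈ 8.1283)
R(-2)*(O + 156) = -3*(√32652241/703 + 156) = -3*(156 + √32652241/703) = -468 - 3*√32652241/703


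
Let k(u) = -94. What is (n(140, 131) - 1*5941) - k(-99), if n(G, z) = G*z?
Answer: 12493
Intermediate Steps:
(n(140, 131) - 1*5941) - k(-99) = (140*131 - 1*5941) - 1*(-94) = (18340 - 5941) + 94 = 12399 + 94 = 12493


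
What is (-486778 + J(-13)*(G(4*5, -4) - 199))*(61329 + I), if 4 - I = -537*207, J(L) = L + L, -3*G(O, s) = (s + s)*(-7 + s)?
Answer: -248823849808/3 ≈ -8.2941e+10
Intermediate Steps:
G(O, s) = -2*s*(-7 + s)/3 (G(O, s) = -(s + s)*(-7 + s)/3 = -2*s*(-7 + s)/3)
J(L) = 2*L
I = 111163 (I = 4 - (-537)*207 = 4 - 1*(-111159) = 4 + 111159 = 111163)
(-486778 + J(-13)*(G(4*5, -4) - 199))*(61329 + I) = (-486778 + (2*(-13))*((⅔)*(-4)*(7 - 1*(-4)) - 199))*(61329 + 111163) = (-486778 - 26*((⅔)*(-4)*(7 + 4) - 199))*172492 = (-486778 - 26*((⅔)*(-4)*11 - 199))*172492 = (-486778 - 26*(-88/3 - 199))*172492 = (-486778 - 26*(-685/3))*172492 = (-486778 + 17810/3)*172492 = -1442524/3*172492 = -248823849808/3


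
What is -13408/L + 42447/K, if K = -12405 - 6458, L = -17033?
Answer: -470084647/321293479 ≈ -1.4631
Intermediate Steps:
K = -18863
-13408/L + 42447/K = -13408/(-17033) + 42447/(-18863) = -13408*(-1/17033) + 42447*(-1/18863) = 13408/17033 - 42447/18863 = -470084647/321293479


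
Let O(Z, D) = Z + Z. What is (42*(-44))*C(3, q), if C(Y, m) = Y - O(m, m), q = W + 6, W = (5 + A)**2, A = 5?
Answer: 386232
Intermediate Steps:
O(Z, D) = 2*Z
W = 100 (W = (5 + 5)**2 = 10**2 = 100)
q = 106 (q = 100 + 6 = 106)
C(Y, m) = Y - 2*m
(42*(-44))*C(3, q) = (42*(-44))*(3 - 2*106) = -1848*(3 - 212) = -1848*(-209) = 386232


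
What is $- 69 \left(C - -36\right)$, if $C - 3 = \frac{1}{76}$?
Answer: $- \frac{204585}{76} \approx -2691.9$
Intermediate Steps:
$C = \frac{229}{76}$ ($C = 3 + \frac{1}{76} = \frac{229}{76} \approx 3.0132$)
$- 69 \left(C - -36\right) = - 69 \left(\frac{229}{76} - -36\right) = - 69 \left(\frac{229}{76} + \left(-42 + 78\right)\right) = - 69 \left(\frac{229}{76} + 36\right) = \left(-69\right) \frac{2965}{76} = - \frac{204585}{76}$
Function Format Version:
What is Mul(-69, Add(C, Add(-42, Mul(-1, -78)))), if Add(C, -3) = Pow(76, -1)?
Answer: Rational(-204585, 76) ≈ -2691.9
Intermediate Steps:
C = Rational(229, 76) (C = Add(3, Pow(76, -1)) = Add(3, Rational(1, 76)) = Rational(229, 76) ≈ 3.0132)
Mul(-69, Add(C, Add(-42, Mul(-1, -78)))) = Mul(-69, Add(Rational(229, 76), Add(-42, Mul(-1, -78)))) = Mul(-69, Add(Rational(229, 76), Add(-42, 78))) = Mul(-69, Add(Rational(229, 76), 36)) = Mul(-69, Rational(2965, 76)) = Rational(-204585, 76)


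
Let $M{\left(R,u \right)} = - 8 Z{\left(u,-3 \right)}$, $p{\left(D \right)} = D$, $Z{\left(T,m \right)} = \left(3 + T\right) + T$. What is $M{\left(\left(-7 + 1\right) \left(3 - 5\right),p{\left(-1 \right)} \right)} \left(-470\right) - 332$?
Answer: $3428$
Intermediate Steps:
$Z{\left(T,m \right)} = 3 + 2 T$
$M{\left(R,u \right)} = -24 - 16 u$ ($M{\left(R,u \right)} = - 8 \left(3 + 2 u\right) = -24 - 16 u$)
$M{\left(\left(-7 + 1\right) \left(3 - 5\right),p{\left(-1 \right)} \right)} \left(-470\right) - 332 = \left(-24 - -16\right) \left(-470\right) - 332 = \left(-24 + 16\right) \left(-470\right) - 332 = \left(-8\right) \left(-470\right) - 332 = 3760 - 332 = 3428$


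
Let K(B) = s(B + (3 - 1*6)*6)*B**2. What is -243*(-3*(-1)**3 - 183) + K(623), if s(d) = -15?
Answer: -5778195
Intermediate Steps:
K(B) = -15*B**2
-243*(-3*(-1)**3 - 183) + K(623) = -243*(-3*(-1)**3 - 183) - 15*623**2 = -243*(-3*(-1) - 183) - 15*388129 = -243*(3 - 183) - 5821935 = -243*(-180) - 5821935 = 43740 - 5821935 = -5778195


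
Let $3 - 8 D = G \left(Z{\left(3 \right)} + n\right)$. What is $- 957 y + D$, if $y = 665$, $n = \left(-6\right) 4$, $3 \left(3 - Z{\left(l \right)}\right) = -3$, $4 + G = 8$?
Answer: $- \frac{5091157}{8} \approx -6.364 \cdot 10^{5}$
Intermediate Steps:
$G = 4$ ($G = -4 + 8 = 4$)
$Z{\left(l \right)} = 4$ ($Z{\left(l \right)} = 3 - -1 = 3 + 1 = 4$)
$n = -24$
$D = \frac{83}{8}$ ($D = \frac{3}{8} - \frac{4 \left(4 - 24\right)}{8} = \frac{3}{8} - \frac{4 \left(-20\right)}{8} = \frac{3}{8} - -10 = \frac{3}{8} + 10 = \frac{83}{8} \approx 10.375$)
$- 957 y + D = \left(-957\right) 665 + \frac{83}{8} = -636405 + \frac{83}{8} = - \frac{5091157}{8}$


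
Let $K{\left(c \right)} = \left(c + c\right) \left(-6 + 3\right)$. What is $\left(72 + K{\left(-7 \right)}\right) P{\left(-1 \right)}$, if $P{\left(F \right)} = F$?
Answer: $-114$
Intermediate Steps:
$K{\left(c \right)} = - 6 c$ ($K{\left(c \right)} = 2 c \left(-3\right) = - 6 c$)
$\left(72 + K{\left(-7 \right)}\right) P{\left(-1 \right)} = \left(72 - -42\right) \left(-1\right) = \left(72 + 42\right) \left(-1\right) = 114 \left(-1\right) = -114$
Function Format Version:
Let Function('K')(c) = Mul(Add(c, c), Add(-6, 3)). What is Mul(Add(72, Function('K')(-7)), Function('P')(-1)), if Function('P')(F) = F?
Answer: -114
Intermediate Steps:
Function('K')(c) = Mul(-6, c) (Function('K')(c) = Mul(Mul(2, c), -3) = Mul(-6, c))
Mul(Add(72, Function('K')(-7)), Function('P')(-1)) = Mul(Add(72, Mul(-6, -7)), -1) = Mul(Add(72, 42), -1) = Mul(114, -1) = -114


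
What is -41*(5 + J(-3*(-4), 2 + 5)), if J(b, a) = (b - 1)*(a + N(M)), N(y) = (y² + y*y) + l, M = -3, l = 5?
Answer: -13735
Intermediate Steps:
N(y) = 5 + 2*y² (N(y) = (y² + y*y) + 5 = (y² + y²) + 5 = 2*y² + 5 = 5 + 2*y²)
J(b, a) = (-1 + b)*(23 + a) (J(b, a) = (b - 1)*(a + (5 + 2*(-3)²)) = (-1 + b)*(a + (5 + 2*9)) = (-1 + b)*(a + (5 + 18)) = (-1 + b)*(a + 23) = (-1 + b)*(23 + a))
-41*(5 + J(-3*(-4), 2 + 5)) = -41*(5 + (-23 - (2 + 5) + 23*(-3*(-4)) + (2 + 5)*(-3*(-4)))) = -41*(5 + (-23 - 1*7 + 23*12 + 7*12)) = -41*(5 + (-23 - 7 + 276 + 84)) = -41*(5 + 330) = -41*335 = -13735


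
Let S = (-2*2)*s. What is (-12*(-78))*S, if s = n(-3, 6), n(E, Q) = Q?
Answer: -22464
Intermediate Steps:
s = 6
S = -24 (S = -2*2*6 = -4*6 = -24)
(-12*(-78))*S = -12*(-78)*(-24) = 936*(-24) = -22464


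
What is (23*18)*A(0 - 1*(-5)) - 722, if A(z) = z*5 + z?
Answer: 11698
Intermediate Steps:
A(z) = 6*z (A(z) = 5*z + z = 6*z)
(23*18)*A(0 - 1*(-5)) - 722 = (23*18)*(6*(0 - 1*(-5))) - 722 = 414*(6*(0 + 5)) - 722 = 414*(6*5) - 722 = 414*30 - 722 = 12420 - 722 = 11698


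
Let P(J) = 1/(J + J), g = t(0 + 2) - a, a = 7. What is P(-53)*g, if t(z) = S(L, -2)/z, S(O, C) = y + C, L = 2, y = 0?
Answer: 4/53 ≈ 0.075472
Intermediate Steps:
S(O, C) = C (S(O, C) = 0 + C = C)
t(z) = -2/z
g = -8 (g = -2/(0 + 2) - 1*7 = -2/2 - 7 = -2*1/2 - 7 = -1 - 7 = -8)
P(J) = 1/(2*J)
P(-53)*g = ((1/2)/(-53))*(-8) = ((1/2)*(-1/53))*(-8) = -1/106*(-8) = 4/53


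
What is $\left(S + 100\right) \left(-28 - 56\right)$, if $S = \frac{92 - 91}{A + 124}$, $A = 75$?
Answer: $- \frac{1671684}{199} \approx -8400.4$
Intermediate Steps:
$S = \frac{1}{199}$ ($S = \frac{92 - 91}{75 + 124} = 1 \cdot \frac{1}{199} = \frac{1}{199} \approx 0.0050251$)
$\left(S + 100\right) \left(-28 - 56\right) = \left(\frac{1}{199} + 100\right) \left(-28 - 56\right) = \frac{19901}{199} \left(-84\right) = - \frac{1671684}{199}$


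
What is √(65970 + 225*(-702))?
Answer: 6*I*√2555 ≈ 303.28*I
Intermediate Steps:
√(65970 + 225*(-702)) = √(65970 - 157950) = √(-91980) = 6*I*√2555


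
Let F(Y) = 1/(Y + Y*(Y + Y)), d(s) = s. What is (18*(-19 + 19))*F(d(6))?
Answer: 0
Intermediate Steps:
F(Y) = 1/(Y + 2*Y²) (F(Y) = 1/(Y + Y*(2*Y)) = 1/(Y + 2*Y²))
(18*(-19 + 19))*F(d(6)) = (18*(-19 + 19))*(1/(6*(1 + 2*6))) = (18*0)*(1/(6*(1 + 12))) = 0*((⅙)/13) = 0*((⅙)*(1/13)) = 0*(1/78) = 0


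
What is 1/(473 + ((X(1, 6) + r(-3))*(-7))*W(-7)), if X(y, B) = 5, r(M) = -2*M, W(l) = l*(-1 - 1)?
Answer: -1/605 ≈ -0.0016529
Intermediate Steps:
W(l) = -2*l (W(l) = l*(-2) = -2*l)
1/(473 + ((X(1, 6) + r(-3))*(-7))*W(-7)) = 1/(473 + ((5 - 2*(-3))*(-7))*(-2*(-7))) = 1/(473 + ((5 + 6)*(-7))*14) = 1/(473 + (11*(-7))*14) = 1/(473 - 77*14) = 1/(473 - 1078) = 1/(-605) = -1/605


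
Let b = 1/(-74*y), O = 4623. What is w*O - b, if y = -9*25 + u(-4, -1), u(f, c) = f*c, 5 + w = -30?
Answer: -2646158971/16354 ≈ -1.6181e+5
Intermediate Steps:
w = -35 (w = -5 - 30 = -35)
u(f, c) = c*f
y = -221 (y = -9*25 - 1*(-4) = -225 + 4 = -221)
b = 1/16354 (b = 1/(-74*(-221)) = 1/16354 ≈ 6.1147e-5)
w*O - b = -35*4623 - 1*1/16354 = -161805 - 1/16354 = -2646158971/16354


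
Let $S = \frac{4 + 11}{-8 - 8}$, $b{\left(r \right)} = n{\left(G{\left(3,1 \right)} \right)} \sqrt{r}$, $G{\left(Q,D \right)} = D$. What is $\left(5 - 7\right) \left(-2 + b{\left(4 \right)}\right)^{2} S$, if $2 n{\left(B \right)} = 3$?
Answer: $\frac{15}{8} \approx 1.875$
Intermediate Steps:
$n{\left(B \right)} = \frac{3}{2}$ ($n{\left(B \right)} = \frac{1}{2} \cdot 3 = \frac{3}{2}$)
$b{\left(r \right)} = \frac{3 \sqrt{r}}{2}$
$S = - \frac{15}{16}$ ($S = \frac{15}{-16} = 15 \left(- \frac{1}{16}\right) = - \frac{15}{16} \approx -0.9375$)
$\left(5 - 7\right) \left(-2 + b{\left(4 \right)}\right)^{2} S = \left(5 - 7\right) \left(-2 + \frac{3 \sqrt{4}}{2}\right)^{2} \left(- \frac{15}{16}\right) = - 2 \left(-2 + \frac{3}{2} \cdot 2\right)^{2} \left(- \frac{15}{16}\right) = - 2 \left(-2 + 3\right)^{2} \left(- \frac{15}{16}\right) = - 2 \cdot 1^{2} \left(- \frac{15}{16}\right) = \left(-2\right) 1 \left(- \frac{15}{16}\right) = \left(-2\right) \left(- \frac{15}{16}\right) = \frac{15}{8}$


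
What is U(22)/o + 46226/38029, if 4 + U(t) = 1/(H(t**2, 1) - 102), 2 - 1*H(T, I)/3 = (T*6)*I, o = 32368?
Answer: 775151173411/637762758528 ≈ 1.2154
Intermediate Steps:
H(T, I) = 6 - 18*I*T (H(T, I) = 6 - 3*T*6*I = 6 - 3*6*T*I = 6 - 18*I*T)
U(t) = -4 + 1/(-96 - 18*t**2) (U(t) = -4 + 1/((6 - 18*1*t**2) - 102) = -4 + 1/((6 - 18*t**2) - 102) = -4 + 1/(-96 - 18*t**2))
U(22)/o + 46226/38029 = ((-385 - 72*22**2)/(6*(16 + 3*22**2)))/32368 + 46226/38029 = ((-385 - 72*484)/(6*(16 + 3*484)))*(1/32368) + 46226*(1/38029) = ((-385 - 34848)/(6*(16 + 1452)))*(1/32368) + 46226/38029 = ((1/6)*(-35233)/1468)*(1/32368) + 46226/38029 = ((1/6)*(1/1468)*(-35233))*(1/32368) + 46226/38029 = -35233/8808*1/32368 + 46226/38029 = -35233/285097344 + 46226/38029 = 775151173411/637762758528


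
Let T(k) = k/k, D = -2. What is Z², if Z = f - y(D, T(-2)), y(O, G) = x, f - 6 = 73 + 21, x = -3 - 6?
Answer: 11881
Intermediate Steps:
x = -9
f = 100 (f = 6 + (73 + 21) = 6 + 94 = 100)
T(k) = 1
y(O, G) = -9
Z = 109 (Z = 100 - 1*(-9) = 100 + 9 = 109)
Z² = 109² = 11881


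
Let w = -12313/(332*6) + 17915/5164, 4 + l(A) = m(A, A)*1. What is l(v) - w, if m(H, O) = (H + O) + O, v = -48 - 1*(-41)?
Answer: -57317387/2571672 ≈ -22.288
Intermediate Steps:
v = -7 (v = -48 + 41 = -7)
m(H, O) = H + 2*O
l(A) = -4 + 3*A (l(A) = -4 + (A + 2*A)*1 = -4 + (3*A)*1 = -4 + 3*A)
w = -6974413/2571672 (w = -12313/1992 + 17915*(1/5164) = -12313*1/1992 + 17915/5164 = -12313/1992 + 17915/5164 = -6974413/2571672 ≈ -2.7120)
l(v) - w = (-4 + 3*(-7)) - 1*(-6974413/2571672) = (-4 - 21) + 6974413/2571672 = -25 + 6974413/2571672 = -57317387/2571672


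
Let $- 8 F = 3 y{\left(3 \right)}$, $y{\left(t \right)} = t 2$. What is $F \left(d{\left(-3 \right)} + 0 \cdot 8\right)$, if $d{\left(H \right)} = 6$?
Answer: $- \frac{27}{2} \approx -13.5$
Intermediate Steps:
$y{\left(t \right)} = 2 t$
$F = - \frac{9}{4}$ ($F = - \frac{3 \cdot 2 \cdot 3}{8} = - \frac{3 \cdot 6}{8} = \left(- \frac{1}{8}\right) 18 = - \frac{9}{4} \approx -2.25$)
$F \left(d{\left(-3 \right)} + 0 \cdot 8\right) = - \frac{9 \left(6 + 0 \cdot 8\right)}{4} = - \frac{9 \left(6 + 0\right)}{4} = \left(- \frac{9}{4}\right) 6 = - \frac{27}{2}$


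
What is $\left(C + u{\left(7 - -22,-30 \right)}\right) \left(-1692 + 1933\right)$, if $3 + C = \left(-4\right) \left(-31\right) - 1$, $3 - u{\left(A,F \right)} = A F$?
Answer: $239313$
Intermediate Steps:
$u{\left(A,F \right)} = 3 - A F$
$C = 120$ ($C = -3 - -123 = -3 + \left(124 - 1\right) = -3 + 123 = 120$)
$\left(C + u{\left(7 - -22,-30 \right)}\right) \left(-1692 + 1933\right) = \left(120 - \left(-3 + \left(7 - -22\right) \left(-30\right)\right)\right) \left(-1692 + 1933\right) = \left(120 - \left(-3 + \left(7 + 22\right) \left(-30\right)\right)\right) 241 = \left(120 - \left(-3 + 29 \left(-30\right)\right)\right) 241 = \left(120 + \left(3 + 870\right)\right) 241 = \left(120 + 873\right) 241 = 993 \cdot 241 = 239313$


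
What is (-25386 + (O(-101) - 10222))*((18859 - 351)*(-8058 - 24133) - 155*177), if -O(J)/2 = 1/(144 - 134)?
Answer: 106080114970983/5 ≈ 2.1216e+13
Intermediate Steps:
O(J) = -1/5 (O(J) = -2/(144 - 134) = -2/10 = -2*1/10 = -1/5)
(-25386 + (O(-101) - 10222))*((18859 - 351)*(-8058 - 24133) - 155*177) = (-25386 + (-1/5 - 10222))*((18859 - 351)*(-8058 - 24133) - 155*177) = (-25386 - 51111/5)*(18508*(-32191) - 27435) = -178041*(-595791028 - 27435)/5 = -178041/5*(-595818463) = 106080114970983/5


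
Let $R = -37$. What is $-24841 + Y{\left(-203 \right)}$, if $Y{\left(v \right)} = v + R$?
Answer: $-25081$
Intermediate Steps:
$Y{\left(v \right)} = -37 + v$ ($Y{\left(v \right)} = v - 37 = -37 + v$)
$-24841 + Y{\left(-203 \right)} = -24841 - 240 = -25081$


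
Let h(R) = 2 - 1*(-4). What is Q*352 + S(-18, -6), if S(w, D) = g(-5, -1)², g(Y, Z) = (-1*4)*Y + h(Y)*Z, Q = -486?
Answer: -170876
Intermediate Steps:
h(R) = 6 (h(R) = 2 + 4 = 6)
g(Y, Z) = -4*Y + 6*Z (g(Y, Z) = (-1*4)*Y + 6*Z = -4*Y + 6*Z)
S(w, D) = 196 (S(w, D) = (-4*(-5) + 6*(-1))² = (20 - 6)² = 14² = 196)
Q*352 + S(-18, -6) = -486*352 + 196 = -171072 + 196 = -170876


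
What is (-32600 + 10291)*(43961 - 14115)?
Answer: -665834414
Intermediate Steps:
(-32600 + 10291)*(43961 - 14115) = -22309*29846 = -665834414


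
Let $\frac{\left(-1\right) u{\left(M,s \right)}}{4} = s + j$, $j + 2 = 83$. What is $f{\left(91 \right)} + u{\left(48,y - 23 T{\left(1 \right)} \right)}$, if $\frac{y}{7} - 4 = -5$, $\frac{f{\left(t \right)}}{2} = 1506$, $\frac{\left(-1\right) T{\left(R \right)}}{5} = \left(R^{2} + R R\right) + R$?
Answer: $1336$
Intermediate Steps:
$j = 81$ ($j = -2 + 83 = 81$)
$T{\left(R \right)} = - 10 R^{2} - 5 R$ ($T{\left(R \right)} = - 5 \left(\left(R^{2} + R R\right) + R\right) = - 5 \left(\left(R^{2} + R^{2}\right) + R\right) = - 5 \left(2 R^{2} + R\right) = - 5 \left(R + 2 R^{2}\right) = - 10 R^{2} - 5 R$)
$f{\left(t \right)} = 3012$ ($f{\left(t \right)} = 2 \cdot 1506 = 3012$)
$y = -7$ ($y = 28 + 7 \left(-5\right) = 28 - 35 = -7$)
$u{\left(M,s \right)} = -324 - 4 s$ ($u{\left(M,s \right)} = - 4 \left(s + 81\right) = - 4 \left(81 + s\right) = -324 - 4 s$)
$f{\left(91 \right)} + u{\left(48,y - 23 T{\left(1 \right)} \right)} = 3012 - \left(324 + 4 \left(-7 - 23 \left(\left(-5\right) 1 \left(1 + 2 \cdot 1\right)\right)\right)\right) = 3012 - \left(324 + 4 \left(-7 - 23 \left(\left(-5\right) 1 \left(1 + 2\right)\right)\right)\right) = 3012 - \left(324 + 4 \left(-7 - 23 \left(\left(-5\right) 1 \cdot 3\right)\right)\right) = 3012 - \left(324 + 4 \left(-7 - -345\right)\right) = 3012 - \left(324 + 4 \left(-7 + 345\right)\right) = 3012 - 1676 = 1336$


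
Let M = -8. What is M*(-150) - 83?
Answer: 1117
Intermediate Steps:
M*(-150) - 83 = -8*(-150) - 83 = 1200 - 83 = 1117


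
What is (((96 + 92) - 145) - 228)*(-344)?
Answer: 63640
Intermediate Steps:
(((96 + 92) - 145) - 228)*(-344) = ((188 - 145) - 228)*(-344) = (43 - 228)*(-344) = -185*(-344) = 63640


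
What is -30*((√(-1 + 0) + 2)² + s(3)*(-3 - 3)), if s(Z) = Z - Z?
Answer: -90 - 120*I ≈ -90.0 - 120.0*I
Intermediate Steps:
s(Z) = 0
-30*((√(-1 + 0) + 2)² + s(3)*(-3 - 3)) = -30*((√(-1 + 0) + 2)² + 0*(-3 - 3)) = -30*((√(-1) + 2)² + 0*(-6)) = -30*((I + 2)² + 0) = -30*((2 + I)² + 0) = -30*(2 + I)²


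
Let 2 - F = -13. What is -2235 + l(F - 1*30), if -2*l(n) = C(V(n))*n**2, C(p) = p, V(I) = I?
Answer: -1095/2 ≈ -547.50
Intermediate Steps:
F = 15 (F = 2 - 1*(-13) = 2 + 13 = 15)
l(n) = -n**3/2 (l(n) = -n*n**2/2 = -n**3/2)
-2235 + l(F - 1*30) = -2235 - (15 - 1*30)**3/2 = -2235 - (15 - 30)**3/2 = -2235 - 1/2*(-15)**3 = -2235 - 1/2*(-3375) = -2235 + 3375/2 = -1095/2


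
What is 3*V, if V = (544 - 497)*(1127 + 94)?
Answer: 172161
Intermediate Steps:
V = 57387 (V = 47*1221 = 57387)
3*V = 3*57387 = 172161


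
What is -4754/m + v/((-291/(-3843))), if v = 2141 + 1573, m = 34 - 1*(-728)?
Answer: 1812427985/36957 ≈ 49042.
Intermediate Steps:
m = 762 (m = 34 + 728 = 762)
v = 3714
-4754/m + v/((-291/(-3843))) = -4754/762 + 3714/((-291/(-3843))) = -4754*1/762 + 3714/((-291*(-1/3843))) = -2377/381 + 3714/(97/1281) = -2377/381 + 3714*(1281/97) = -2377/381 + 4757634/97 = 1812427985/36957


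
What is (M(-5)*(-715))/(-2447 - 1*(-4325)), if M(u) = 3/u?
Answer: 143/626 ≈ 0.22843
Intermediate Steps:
(M(-5)*(-715))/(-2447 - 1*(-4325)) = ((3/(-5))*(-715))/(-2447 - 1*(-4325)) = ((3*(-⅕))*(-715))/(-2447 + 4325) = -⅗*(-715)/1878 = 429*(1/1878) = 143/626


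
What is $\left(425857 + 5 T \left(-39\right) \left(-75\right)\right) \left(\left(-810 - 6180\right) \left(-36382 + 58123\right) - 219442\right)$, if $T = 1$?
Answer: $-67036529193424$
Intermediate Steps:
$\left(425857 + 5 T \left(-39\right) \left(-75\right)\right) \left(\left(-810 - 6180\right) \left(-36382 + 58123\right) - 219442\right) = \left(425857 + 5 \cdot 1 \left(-39\right) \left(-75\right)\right) \left(\left(-810 - 6180\right) \left(-36382 + 58123\right) - 219442\right) = \left(425857 + 5 \left(-39\right) \left(-75\right)\right) \left(\left(-6990\right) 21741 - 219442\right) = \left(425857 - -14625\right) \left(-151969590 - 219442\right) = \left(425857 + 14625\right) \left(-152189032\right) = 440482 \left(-152189032\right) = -67036529193424$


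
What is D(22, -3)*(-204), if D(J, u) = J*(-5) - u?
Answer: 21828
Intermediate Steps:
D(J, u) = -u - 5*J (D(J, u) = -5*J - u = -u - 5*J)
D(22, -3)*(-204) = (-1*(-3) - 5*22)*(-204) = (3 - 110)*(-204) = -107*(-204) = 21828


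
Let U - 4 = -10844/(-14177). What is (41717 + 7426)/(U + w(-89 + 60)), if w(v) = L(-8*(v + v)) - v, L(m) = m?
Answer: 232233437/2352271 ≈ 98.727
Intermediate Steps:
w(v) = -17*v (w(v) = -8*(v + v) - v = -16*v - v = -17*v)
U = 67552/14177 (U = 4 - 10844/(-14177) = 4 - 10844*(-1/14177) = 4 + 10844/14177 = 67552/14177 ≈ 4.7649)
(41717 + 7426)/(U + w(-89 + 60)) = (41717 + 7426)/(67552/14177 - 17*(-89 + 60)) = 49143/(67552/14177 - 17*(-29)) = 49143/(67552/14177 + 493) = 49143/(7056813/14177) = 49143*(14177/7056813) = 232233437/2352271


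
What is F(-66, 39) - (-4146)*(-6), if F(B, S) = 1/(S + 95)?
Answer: -3333383/134 ≈ -24876.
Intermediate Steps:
F(B, S) = 1/(95 + S)
F(-66, 39) - (-4146)*(-6) = 1/(95 + 39) - (-4146)*(-6) = 1/134 - 1*24876 = 1/134 - 24876 = -3333383/134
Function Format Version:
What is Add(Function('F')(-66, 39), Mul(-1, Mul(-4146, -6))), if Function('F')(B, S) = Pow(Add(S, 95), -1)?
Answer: Rational(-3333383, 134) ≈ -24876.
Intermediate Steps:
Function('F')(B, S) = Pow(Add(95, S), -1)
Add(Function('F')(-66, 39), Mul(-1, Mul(-4146, -6))) = Add(Pow(Add(95, 39), -1), Mul(-1, Mul(-4146, -6))) = Add(Pow(134, -1), Mul(-1, 24876)) = Add(Rational(1, 134), -24876) = Rational(-3333383, 134)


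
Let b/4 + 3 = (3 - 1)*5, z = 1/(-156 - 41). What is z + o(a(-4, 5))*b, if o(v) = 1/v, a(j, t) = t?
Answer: 5511/985 ≈ 5.5949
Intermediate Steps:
z = -1/197 (z = 1/(-197) = -1/197 ≈ -0.0050761)
b = 28 (b = -12 + 4*((3 - 1)*5) = -12 + 4*(2*5) = -12 + 4*10 = -12 + 40 = 28)
z + o(a(-4, 5))*b = -1/197 + 28/5 = 5511/985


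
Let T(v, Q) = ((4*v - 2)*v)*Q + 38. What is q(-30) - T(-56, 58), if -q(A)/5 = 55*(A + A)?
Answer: -717586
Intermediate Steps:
q(A) = -550*A (q(A) = -275*(A + A) = -275*2*A = -550*A)
T(v, Q) = 38 + Q*v*(-2 + 4*v) (T(v, Q) = ((-2 + 4*v)*v)*Q + 38 = (v*(-2 + 4*v))*Q + 38 = Q*v*(-2 + 4*v) + 38 = 38 + Q*v*(-2 + 4*v))
q(-30) - T(-56, 58) = -550*(-30) - (38 - 2*58*(-56) + 4*58*(-56)**2) = 16500 - (38 + 6496 + 4*58*3136) = 16500 - (38 + 6496 + 727552) = 16500 - 1*734086 = 16500 - 734086 = -717586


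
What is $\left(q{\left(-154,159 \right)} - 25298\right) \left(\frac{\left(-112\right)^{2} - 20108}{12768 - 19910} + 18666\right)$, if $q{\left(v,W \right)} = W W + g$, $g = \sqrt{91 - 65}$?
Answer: $- \frac{1133221156}{3571} + \frac{66660068 \sqrt{26}}{3571} \approx -2.2216 \cdot 10^{5}$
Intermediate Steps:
$g = \sqrt{26} \approx 5.099$
$q{\left(v,W \right)} = \sqrt{26} + W^{2}$ ($q{\left(v,W \right)} = W W + \sqrt{26} = W^{2} + \sqrt{26} = \sqrt{26} + W^{2}$)
$\left(q{\left(-154,159 \right)} - 25298\right) \left(\frac{\left(-112\right)^{2} - 20108}{12768 - 19910} + 18666\right) = \left(\left(\sqrt{26} + 159^{2}\right) - 25298\right) \left(\frac{\left(-112\right)^{2} - 20108}{12768 - 19910} + 18666\right) = \left(\left(\sqrt{26} + 25281\right) - 25298\right) \left(\frac{12544 - 20108}{-7142} + 18666\right) = \left(\left(25281 + \sqrt{26}\right) - 25298\right) \left(\left(-7564\right) \left(- \frac{1}{7142}\right) + 18666\right) = \left(-17 + \sqrt{26}\right) \left(\frac{3782}{3571} + 18666\right) = \left(-17 + \sqrt{26}\right) \frac{66660068}{3571} = - \frac{1133221156}{3571} + \frac{66660068 \sqrt{26}}{3571}$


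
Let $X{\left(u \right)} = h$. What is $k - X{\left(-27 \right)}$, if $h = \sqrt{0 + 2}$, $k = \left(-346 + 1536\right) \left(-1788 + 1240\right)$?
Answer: $-652120 - \sqrt{2} \approx -6.5212 \cdot 10^{5}$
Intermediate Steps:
$k = -652120$ ($k = 1190 \left(-548\right) = -652120$)
$h = \sqrt{2} \approx 1.4142$
$X{\left(u \right)} = \sqrt{2}$
$k - X{\left(-27 \right)} = -652120 - \sqrt{2}$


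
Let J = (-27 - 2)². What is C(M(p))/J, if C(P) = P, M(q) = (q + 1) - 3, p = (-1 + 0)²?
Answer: -1/841 ≈ -0.0011891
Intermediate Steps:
p = 1 (p = (-1)² = 1)
M(q) = -2 + q (M(q) = (1 + q) - 3 = -2 + q)
J = 841 (J = (-29)² = 841)
C(M(p))/J = (-2 + 1)/841 = -1*1/841 = -1/841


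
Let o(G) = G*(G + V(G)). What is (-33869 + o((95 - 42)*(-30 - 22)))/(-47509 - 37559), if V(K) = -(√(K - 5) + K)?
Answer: 33869/85068 - 689*I*√2761/21267 ≈ 0.39814 - 1.7023*I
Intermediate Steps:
V(K) = -K - √(-5 + K) (V(K) = -(√(-5 + K) + K) = -(K + √(-5 + K)) = -K - √(-5 + K))
o(G) = -G*√(-5 + G) (o(G) = G*(G + (-G - √(-5 + G))) = G*(-√(-5 + G)) = -G*√(-5 + G))
(-33869 + o((95 - 42)*(-30 - 22)))/(-47509 - 37559) = (-33869 - (95 - 42)*(-30 - 22)*√(-5 + (95 - 42)*(-30 - 22)))/(-47509 - 37559) = (-33869 - 53*(-52)*√(-5 + 53*(-52)))/(-85068) = (-33869 - 1*(-2756)*√(-5 - 2756))*(-1/85068) = (-33869 - 1*(-2756)*√(-2761))*(-1/85068) = (-33869 - 1*(-2756)*I*√2761)*(-1/85068) = (-33869 + 2756*I*√2761)*(-1/85068) = 33869/85068 - 689*I*√2761/21267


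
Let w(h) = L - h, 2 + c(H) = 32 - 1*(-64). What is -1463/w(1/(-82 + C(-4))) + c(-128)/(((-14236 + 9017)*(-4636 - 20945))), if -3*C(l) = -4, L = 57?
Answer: -2250842982956/87714256023 ≈ -25.661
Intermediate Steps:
C(l) = 4/3 (C(l) = -⅓*(-4) = 4/3)
c(H) = 94 (c(H) = -2 + (32 - 1*(-64)) = -2 + (32 + 64) = -2 + 96 = 94)
w(h) = 57 - h
-1463/w(1/(-82 + C(-4))) + c(-128)/(((-14236 + 9017)*(-4636 - 20945))) = -1463/(57 - 1/(-82 + 4/3)) + 94/(((-14236 + 9017)*(-4636 - 20945))) = -1463/(57 - 1/(-242/3)) + 94/((-5219*(-25581))) = -1463/(57 - 1*(-3/242)) + 94/133507239 = -1463/(57 + 3/242) + 94*(1/133507239) = -1463/13797/242 + 94/133507239 = -1463*242/13797 + 94/133507239 = -50578/1971 + 94/133507239 = -2250842982956/87714256023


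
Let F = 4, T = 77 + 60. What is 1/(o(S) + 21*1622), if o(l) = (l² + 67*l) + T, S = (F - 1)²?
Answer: 1/34883 ≈ 2.8667e-5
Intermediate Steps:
T = 137
S = 9 (S = (4 - 1)² = 3² = 9)
o(l) = 137 + l² + 67*l (o(l) = (l² + 67*l) + 137 = 137 + l² + 67*l)
1/(o(S) + 21*1622) = 1/((137 + 9² + 67*9) + 21*1622) = 1/((137 + 81 + 603) + 34062) = 1/(821 + 34062) = 1/34883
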